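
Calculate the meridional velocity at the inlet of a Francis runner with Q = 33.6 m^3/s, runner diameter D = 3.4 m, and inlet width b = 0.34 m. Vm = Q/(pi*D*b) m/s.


Vm = 33.6 / (pi * 3.4 * 0.34) = 9.2519 m/s


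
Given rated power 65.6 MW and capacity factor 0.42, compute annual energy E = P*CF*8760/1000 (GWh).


E = 65.6 * 0.42 * 8760 / 1000 = 241.3555 GWh


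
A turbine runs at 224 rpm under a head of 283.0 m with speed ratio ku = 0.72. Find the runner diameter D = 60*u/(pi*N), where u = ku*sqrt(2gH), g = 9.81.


u = 0.72 * sqrt(2*9.81*283.0) = 53.6507 m/s
D = 60 * 53.6507 / (pi * 224) = 4.5743 m


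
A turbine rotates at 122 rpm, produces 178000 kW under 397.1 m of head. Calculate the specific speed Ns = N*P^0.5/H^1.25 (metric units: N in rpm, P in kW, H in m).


Ns = 122 * 178000^0.5 / 397.1^1.25 = 29.0365


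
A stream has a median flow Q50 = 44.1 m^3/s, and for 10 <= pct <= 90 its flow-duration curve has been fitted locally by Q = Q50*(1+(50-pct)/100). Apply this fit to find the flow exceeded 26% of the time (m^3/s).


Q = 44.1 * (1 + (50 - 26)/100) = 54.6840 m^3/s


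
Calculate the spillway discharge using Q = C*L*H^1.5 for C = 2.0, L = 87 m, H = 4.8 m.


Q = 2.0 * 87 * 4.8^1.5 = 1829.8315 m^3/s


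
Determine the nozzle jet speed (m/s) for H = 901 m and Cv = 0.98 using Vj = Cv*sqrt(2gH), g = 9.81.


Vj = 0.98 * sqrt(2*9.81*901) = 130.2981 m/s


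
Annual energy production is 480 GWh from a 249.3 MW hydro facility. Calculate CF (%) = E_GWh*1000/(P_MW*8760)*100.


CF = 480 * 1000 / (249.3 * 8760) * 100 = 21.9794 %


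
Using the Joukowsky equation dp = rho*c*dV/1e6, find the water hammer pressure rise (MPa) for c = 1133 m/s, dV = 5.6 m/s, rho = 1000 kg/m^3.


dp = 1000 * 1133 * 5.6 / 1e6 = 6.3448 MPa


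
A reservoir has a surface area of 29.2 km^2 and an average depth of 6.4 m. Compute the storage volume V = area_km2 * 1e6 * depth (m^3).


V = 29.2 * 1e6 * 6.4 = 1.8688e+08 m^3


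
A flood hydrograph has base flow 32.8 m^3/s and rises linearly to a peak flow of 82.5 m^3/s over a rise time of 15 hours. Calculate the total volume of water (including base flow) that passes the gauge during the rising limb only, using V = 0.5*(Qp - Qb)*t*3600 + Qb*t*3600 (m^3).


V = 0.5*(82.5 - 32.8)*15*3600 + 32.8*15*3600 = 3.1131e+06 m^3


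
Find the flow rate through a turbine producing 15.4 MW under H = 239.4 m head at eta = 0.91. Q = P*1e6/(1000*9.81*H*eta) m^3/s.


Q = 15.4 * 1e6 / (1000 * 9.81 * 239.4 * 0.91) = 7.2059 m^3/s


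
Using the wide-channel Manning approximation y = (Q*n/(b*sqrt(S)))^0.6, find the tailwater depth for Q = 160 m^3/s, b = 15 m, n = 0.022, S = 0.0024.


y = (160 * 0.022 / (15 * 0.0024^0.5))^0.6 = 2.5598 m


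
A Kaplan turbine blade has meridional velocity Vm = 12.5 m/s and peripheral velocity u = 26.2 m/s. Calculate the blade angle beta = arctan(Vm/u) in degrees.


beta = arctan(12.5 / 26.2) = 25.5058 degrees


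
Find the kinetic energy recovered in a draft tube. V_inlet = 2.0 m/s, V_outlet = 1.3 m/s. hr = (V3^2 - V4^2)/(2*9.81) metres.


hr = (2.0^2 - 1.3^2) / (2*9.81) = 0.1177 m


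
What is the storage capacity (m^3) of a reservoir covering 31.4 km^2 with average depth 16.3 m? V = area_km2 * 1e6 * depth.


V = 31.4 * 1e6 * 16.3 = 5.1182e+08 m^3


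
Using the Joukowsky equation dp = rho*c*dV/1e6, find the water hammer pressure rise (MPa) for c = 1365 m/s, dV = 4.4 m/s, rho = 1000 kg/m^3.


dp = 1000 * 1365 * 4.4 / 1e6 = 6.0060 MPa


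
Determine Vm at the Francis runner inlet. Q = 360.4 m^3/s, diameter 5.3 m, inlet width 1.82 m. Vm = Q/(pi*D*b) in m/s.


Vm = 360.4 / (pi * 5.3 * 1.82) = 11.8929 m/s


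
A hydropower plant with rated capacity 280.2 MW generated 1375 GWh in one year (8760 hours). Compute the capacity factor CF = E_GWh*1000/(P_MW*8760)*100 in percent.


CF = 1375 * 1000 / (280.2 * 8760) * 100 = 56.0184 %


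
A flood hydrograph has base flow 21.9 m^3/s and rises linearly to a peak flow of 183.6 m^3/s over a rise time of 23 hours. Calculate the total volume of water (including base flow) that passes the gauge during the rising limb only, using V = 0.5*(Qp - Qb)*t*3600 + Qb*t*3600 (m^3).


V = 0.5*(183.6 - 21.9)*23*3600 + 21.9*23*3600 = 8.5077e+06 m^3


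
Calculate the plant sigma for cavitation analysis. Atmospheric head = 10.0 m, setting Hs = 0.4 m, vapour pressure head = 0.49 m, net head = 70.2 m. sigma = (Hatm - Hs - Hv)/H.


sigma = (10.0 - 0.4 - 0.49) / 70.2 = 0.1298


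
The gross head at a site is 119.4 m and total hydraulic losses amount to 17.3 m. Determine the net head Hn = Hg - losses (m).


Hn = 119.4 - 17.3 = 102.1000 m


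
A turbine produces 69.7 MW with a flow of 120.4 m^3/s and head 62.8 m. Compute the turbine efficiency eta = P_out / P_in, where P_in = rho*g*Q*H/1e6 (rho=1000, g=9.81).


P_in = 1000 * 9.81 * 120.4 * 62.8 / 1e6 = 74.1746 MW
eta = 69.7 / 74.1746 = 0.9397


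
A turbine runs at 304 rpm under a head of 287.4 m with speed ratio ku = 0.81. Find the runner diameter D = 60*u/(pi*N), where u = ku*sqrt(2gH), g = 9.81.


u = 0.81 * sqrt(2*9.81*287.4) = 60.8244 m/s
D = 60 * 60.8244 / (pi * 304) = 3.8213 m


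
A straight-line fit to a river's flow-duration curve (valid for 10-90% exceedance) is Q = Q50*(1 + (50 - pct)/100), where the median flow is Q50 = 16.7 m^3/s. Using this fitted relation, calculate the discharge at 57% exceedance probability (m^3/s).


Q = 16.7 * (1 + (50 - 57)/100) = 15.5310 m^3/s


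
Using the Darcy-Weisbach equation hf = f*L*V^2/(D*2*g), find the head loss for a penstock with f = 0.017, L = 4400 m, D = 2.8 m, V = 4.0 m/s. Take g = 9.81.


hf = 0.017 * 4400 * 4.0^2 / (2.8 * 2 * 9.81) = 21.7854 m


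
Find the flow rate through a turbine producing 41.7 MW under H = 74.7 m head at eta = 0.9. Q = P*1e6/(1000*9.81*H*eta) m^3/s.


Q = 41.7 * 1e6 / (1000 * 9.81 * 74.7 * 0.9) = 63.2272 m^3/s


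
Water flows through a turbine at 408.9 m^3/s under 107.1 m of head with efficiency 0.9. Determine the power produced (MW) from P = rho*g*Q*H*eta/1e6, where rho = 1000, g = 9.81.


P = 1000 * 9.81 * 408.9 * 107.1 * 0.9 / 1e6 = 386.6501 MW


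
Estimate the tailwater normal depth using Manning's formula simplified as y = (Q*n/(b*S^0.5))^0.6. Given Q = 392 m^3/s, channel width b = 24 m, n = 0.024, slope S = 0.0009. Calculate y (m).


y = (392 * 0.024 / (24 * 0.0009^0.5))^0.6 = 4.6741 m


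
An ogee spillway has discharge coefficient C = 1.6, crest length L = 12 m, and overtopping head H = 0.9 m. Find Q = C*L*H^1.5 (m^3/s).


Q = 1.6 * 12 * 0.9^1.5 = 16.3932 m^3/s


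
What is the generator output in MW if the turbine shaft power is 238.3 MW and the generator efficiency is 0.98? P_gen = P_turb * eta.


P_gen = 238.3 * 0.98 = 233.5340 MW


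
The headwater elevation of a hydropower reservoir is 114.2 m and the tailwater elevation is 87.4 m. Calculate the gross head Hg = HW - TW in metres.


Hg = 114.2 - 87.4 = 26.8000 m


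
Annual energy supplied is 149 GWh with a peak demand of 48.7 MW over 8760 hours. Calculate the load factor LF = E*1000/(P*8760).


LF = 149 * 1000 / (48.7 * 8760) = 0.3493


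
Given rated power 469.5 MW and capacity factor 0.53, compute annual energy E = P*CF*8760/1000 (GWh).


E = 469.5 * 0.53 * 8760 / 1000 = 2179.7946 GWh


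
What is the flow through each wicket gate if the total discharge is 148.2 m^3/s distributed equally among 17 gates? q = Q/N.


q = 148.2 / 17 = 8.7176 m^3/s


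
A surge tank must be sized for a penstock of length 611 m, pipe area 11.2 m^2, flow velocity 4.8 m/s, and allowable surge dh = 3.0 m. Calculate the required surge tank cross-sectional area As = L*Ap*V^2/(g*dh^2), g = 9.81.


As = 611 * 11.2 * 4.8^2 / (9.81 * 3.0^2) = 1785.7892 m^2


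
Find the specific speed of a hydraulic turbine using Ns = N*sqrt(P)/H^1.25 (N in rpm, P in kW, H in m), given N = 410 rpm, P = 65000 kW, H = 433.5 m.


Ns = 410 * 65000^0.5 / 433.5^1.25 = 52.8450


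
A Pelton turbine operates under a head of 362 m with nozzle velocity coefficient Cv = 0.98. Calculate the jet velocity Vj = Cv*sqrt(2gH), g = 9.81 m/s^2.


Vj = 0.98 * sqrt(2*9.81*362) = 82.5905 m/s


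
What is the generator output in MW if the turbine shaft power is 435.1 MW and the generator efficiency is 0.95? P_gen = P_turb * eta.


P_gen = 435.1 * 0.95 = 413.3450 MW


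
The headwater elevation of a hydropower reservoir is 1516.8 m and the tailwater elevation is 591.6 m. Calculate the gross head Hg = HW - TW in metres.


Hg = 1516.8 - 591.6 = 925.2000 m


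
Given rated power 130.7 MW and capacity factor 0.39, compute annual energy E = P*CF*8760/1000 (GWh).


E = 130.7 * 0.39 * 8760 / 1000 = 446.5235 GWh


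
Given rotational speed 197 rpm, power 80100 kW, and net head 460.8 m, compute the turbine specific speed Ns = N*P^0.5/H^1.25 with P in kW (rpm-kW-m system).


Ns = 197 * 80100^0.5 / 460.8^1.25 = 26.1151


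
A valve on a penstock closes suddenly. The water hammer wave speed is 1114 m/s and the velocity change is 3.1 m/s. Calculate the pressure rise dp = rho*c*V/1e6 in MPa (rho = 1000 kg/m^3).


dp = 1000 * 1114 * 3.1 / 1e6 = 3.4534 MPa


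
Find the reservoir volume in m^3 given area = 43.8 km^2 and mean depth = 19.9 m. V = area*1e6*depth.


V = 43.8 * 1e6 * 19.9 = 8.7162e+08 m^3


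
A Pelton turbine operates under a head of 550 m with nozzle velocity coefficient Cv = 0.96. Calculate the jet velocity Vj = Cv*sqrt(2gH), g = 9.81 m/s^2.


Vj = 0.96 * sqrt(2*9.81*550) = 99.7245 m/s


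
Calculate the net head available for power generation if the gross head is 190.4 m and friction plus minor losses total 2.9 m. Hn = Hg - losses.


Hn = 190.4 - 2.9 = 187.5000 m


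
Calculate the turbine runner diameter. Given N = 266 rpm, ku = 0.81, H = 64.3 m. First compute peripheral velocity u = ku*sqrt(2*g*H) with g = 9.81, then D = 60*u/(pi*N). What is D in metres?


u = 0.81 * sqrt(2*9.81*64.3) = 28.7700 m/s
D = 60 * 28.7700 / (pi * 266) = 2.0657 m


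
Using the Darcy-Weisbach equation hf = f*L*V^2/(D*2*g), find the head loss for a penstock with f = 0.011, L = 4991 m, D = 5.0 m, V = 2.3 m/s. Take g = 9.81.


hf = 0.011 * 4991 * 2.3^2 / (5.0 * 2 * 9.81) = 2.9605 m


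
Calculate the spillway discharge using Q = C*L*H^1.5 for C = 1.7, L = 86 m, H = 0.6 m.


Q = 1.7 * 86 * 0.6^1.5 = 67.9476 m^3/s


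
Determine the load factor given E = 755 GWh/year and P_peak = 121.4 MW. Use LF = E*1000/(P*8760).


LF = 755 * 1000 / (121.4 * 8760) = 0.7099


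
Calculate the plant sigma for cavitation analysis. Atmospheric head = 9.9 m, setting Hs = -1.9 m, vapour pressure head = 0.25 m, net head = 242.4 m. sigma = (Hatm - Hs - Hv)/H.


sigma = (9.9 - (-1.9) - 0.25) / 242.4 = 0.0476


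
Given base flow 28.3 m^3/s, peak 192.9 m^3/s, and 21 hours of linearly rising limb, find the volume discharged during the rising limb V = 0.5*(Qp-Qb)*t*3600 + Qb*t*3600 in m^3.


V = 0.5*(192.9 - 28.3)*21*3600 + 28.3*21*3600 = 8.3614e+06 m^3


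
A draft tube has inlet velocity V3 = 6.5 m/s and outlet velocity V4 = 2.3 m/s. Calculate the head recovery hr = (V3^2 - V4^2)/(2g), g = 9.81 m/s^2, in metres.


hr = (6.5^2 - 2.3^2) / (2*9.81) = 1.8838 m


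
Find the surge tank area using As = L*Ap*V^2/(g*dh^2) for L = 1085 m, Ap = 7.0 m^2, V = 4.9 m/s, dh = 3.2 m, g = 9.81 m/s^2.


As = 1085 * 7.0 * 4.9^2 / (9.81 * 3.2^2) = 1815.3107 m^2


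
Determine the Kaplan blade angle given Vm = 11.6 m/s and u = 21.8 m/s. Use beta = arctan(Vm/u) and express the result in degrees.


beta = arctan(11.6 / 21.8) = 28.0179 degrees


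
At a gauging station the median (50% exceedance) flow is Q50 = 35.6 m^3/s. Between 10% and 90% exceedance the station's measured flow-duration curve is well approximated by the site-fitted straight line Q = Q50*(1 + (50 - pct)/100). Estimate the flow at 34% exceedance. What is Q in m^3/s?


Q = 35.6 * (1 + (50 - 34)/100) = 41.2960 m^3/s


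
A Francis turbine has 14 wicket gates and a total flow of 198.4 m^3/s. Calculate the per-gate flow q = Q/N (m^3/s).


q = 198.4 / 14 = 14.1714 m^3/s


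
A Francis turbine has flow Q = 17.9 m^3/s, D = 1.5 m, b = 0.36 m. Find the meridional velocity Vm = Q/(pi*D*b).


Vm = 17.9 / (pi * 1.5 * 0.36) = 10.5514 m/s


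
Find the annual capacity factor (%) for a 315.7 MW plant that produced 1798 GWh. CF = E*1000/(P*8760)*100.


CF = 1798 * 1000 / (315.7 * 8760) * 100 = 65.0146 %


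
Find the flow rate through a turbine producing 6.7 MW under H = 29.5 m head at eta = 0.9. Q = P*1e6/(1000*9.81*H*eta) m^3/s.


Q = 6.7 * 1e6 / (1000 * 9.81 * 29.5 * 0.9) = 25.7242 m^3/s


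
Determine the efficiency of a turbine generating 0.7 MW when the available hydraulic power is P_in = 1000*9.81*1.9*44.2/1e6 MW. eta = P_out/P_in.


P_in = 1000 * 9.81 * 1.9 * 44.2 / 1e6 = 0.8238 MW
eta = 0.7 / 0.8238 = 0.8497


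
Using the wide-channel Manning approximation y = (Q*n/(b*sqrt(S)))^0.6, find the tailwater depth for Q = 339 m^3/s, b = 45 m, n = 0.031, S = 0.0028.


y = (339 * 0.031 / (45 * 0.0028^0.5))^0.6 = 2.4370 m


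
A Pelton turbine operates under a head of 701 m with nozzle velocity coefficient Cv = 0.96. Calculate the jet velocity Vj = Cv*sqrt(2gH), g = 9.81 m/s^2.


Vj = 0.96 * sqrt(2*9.81*701) = 112.5848 m/s


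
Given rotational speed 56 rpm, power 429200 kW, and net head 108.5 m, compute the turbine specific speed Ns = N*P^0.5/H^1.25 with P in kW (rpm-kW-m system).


Ns = 56 * 429200^0.5 / 108.5^1.25 = 104.7685


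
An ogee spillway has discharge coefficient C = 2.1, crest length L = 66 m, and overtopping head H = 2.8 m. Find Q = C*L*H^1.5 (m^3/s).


Q = 2.1 * 66 * 2.8^1.5 = 649.3820 m^3/s


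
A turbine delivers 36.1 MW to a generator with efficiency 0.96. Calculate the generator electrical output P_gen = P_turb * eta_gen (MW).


P_gen = 36.1 * 0.96 = 34.6560 MW


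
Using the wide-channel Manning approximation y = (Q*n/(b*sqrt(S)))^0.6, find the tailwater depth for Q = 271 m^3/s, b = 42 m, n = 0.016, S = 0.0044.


y = (271 * 0.016 / (42 * 0.0044^0.5))^0.6 = 1.3040 m


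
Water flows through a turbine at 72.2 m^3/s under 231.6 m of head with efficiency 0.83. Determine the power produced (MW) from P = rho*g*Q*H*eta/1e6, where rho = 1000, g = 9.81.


P = 1000 * 9.81 * 72.2 * 231.6 * 0.83 / 1e6 = 136.1516 MW


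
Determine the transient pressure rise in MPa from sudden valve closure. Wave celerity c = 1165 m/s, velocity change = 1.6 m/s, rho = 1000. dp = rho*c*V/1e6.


dp = 1000 * 1165 * 1.6 / 1e6 = 1.8640 MPa


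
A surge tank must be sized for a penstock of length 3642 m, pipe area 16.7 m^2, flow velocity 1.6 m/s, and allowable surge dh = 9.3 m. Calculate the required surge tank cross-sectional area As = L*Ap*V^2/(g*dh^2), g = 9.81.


As = 3642 * 16.7 * 1.6^2 / (9.81 * 9.3^2) = 183.5107 m^2


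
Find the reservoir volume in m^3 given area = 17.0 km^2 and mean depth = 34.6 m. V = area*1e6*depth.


V = 17.0 * 1e6 * 34.6 = 5.8820e+08 m^3


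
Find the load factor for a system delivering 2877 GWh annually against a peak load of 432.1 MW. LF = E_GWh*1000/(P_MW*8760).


LF = 2877 * 1000 / (432.1 * 8760) = 0.7601


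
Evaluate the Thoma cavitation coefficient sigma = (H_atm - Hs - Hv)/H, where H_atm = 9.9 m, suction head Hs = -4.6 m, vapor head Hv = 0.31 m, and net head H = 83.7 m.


sigma = (9.9 - (-4.6) - 0.31) / 83.7 = 0.1695


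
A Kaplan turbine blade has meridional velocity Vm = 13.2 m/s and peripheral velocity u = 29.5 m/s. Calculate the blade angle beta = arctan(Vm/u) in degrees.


beta = arctan(13.2 / 29.5) = 24.1065 degrees


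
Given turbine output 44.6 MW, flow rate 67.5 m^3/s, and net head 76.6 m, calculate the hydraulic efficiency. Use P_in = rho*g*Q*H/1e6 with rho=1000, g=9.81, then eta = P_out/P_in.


P_in = 1000 * 9.81 * 67.5 * 76.6 / 1e6 = 50.7226 MW
eta = 44.6 / 50.7226 = 0.8793


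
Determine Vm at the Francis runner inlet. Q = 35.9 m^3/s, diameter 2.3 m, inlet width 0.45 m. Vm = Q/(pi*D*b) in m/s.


Vm = 35.9 / (pi * 2.3 * 0.45) = 11.0409 m/s


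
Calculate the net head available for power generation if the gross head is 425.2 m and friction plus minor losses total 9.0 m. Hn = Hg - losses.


Hn = 425.2 - 9.0 = 416.2000 m


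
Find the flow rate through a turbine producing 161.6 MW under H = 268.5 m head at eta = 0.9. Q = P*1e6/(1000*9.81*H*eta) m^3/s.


Q = 161.6 * 1e6 / (1000 * 9.81 * 268.5 * 0.9) = 68.1688 m^3/s


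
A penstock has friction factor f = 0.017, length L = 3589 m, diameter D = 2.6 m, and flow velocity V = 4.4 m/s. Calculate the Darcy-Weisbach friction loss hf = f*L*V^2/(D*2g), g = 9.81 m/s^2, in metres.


hf = 0.017 * 3589 * 4.4^2 / (2.6 * 2 * 9.81) = 23.1556 m


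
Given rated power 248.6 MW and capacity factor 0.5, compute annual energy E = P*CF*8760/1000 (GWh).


E = 248.6 * 0.5 * 8760 / 1000 = 1088.8680 GWh


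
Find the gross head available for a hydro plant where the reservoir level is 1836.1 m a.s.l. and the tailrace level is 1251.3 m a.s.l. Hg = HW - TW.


Hg = 1836.1 - 1251.3 = 584.8000 m


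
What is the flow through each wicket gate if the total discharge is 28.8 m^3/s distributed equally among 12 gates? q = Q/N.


q = 28.8 / 12 = 2.4000 m^3/s


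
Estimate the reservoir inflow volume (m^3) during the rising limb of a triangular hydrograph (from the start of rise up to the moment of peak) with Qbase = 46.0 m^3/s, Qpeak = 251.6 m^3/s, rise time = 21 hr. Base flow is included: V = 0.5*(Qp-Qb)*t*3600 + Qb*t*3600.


V = 0.5*(251.6 - 46.0)*21*3600 + 46.0*21*3600 = 1.1249e+07 m^3


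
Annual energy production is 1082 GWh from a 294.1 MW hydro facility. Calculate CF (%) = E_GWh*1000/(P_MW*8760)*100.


CF = 1082 * 1000 / (294.1 * 8760) * 100 = 41.9980 %


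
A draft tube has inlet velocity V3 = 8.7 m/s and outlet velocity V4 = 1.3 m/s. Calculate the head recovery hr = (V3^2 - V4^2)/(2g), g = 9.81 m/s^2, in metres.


hr = (8.7^2 - 1.3^2) / (2*9.81) = 3.7717 m


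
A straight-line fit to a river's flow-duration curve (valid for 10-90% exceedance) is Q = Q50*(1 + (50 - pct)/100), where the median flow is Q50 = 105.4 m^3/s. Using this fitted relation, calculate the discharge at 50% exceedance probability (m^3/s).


Q = 105.4 * (1 + (50 - 50)/100) = 105.4000 m^3/s


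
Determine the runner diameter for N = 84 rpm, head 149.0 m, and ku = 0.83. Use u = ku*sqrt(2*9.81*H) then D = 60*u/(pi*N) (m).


u = 0.83 * sqrt(2*9.81*149.0) = 44.8767 m/s
D = 60 * 44.8767 / (pi * 84) = 10.2034 m


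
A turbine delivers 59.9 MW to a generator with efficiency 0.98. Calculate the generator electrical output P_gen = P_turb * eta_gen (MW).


P_gen = 59.9 * 0.98 = 58.7020 MW


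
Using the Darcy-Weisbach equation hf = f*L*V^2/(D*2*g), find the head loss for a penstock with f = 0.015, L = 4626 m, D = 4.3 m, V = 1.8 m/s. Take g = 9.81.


hf = 0.015 * 4626 * 1.8^2 / (4.3 * 2 * 9.81) = 2.6649 m


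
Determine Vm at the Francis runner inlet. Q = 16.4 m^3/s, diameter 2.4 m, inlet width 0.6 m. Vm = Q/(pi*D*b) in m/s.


Vm = 16.4 / (pi * 2.4 * 0.6) = 3.6252 m/s


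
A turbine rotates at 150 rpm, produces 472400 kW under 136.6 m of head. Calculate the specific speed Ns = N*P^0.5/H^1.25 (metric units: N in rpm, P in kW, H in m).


Ns = 150 * 472400^0.5 / 136.6^1.25 = 220.7663


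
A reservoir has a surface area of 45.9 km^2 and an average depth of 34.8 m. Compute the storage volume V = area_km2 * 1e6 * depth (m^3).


V = 45.9 * 1e6 * 34.8 = 1.5973e+09 m^3


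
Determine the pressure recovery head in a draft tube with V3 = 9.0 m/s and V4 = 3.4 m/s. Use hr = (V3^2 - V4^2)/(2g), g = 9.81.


hr = (9.0^2 - 3.4^2) / (2*9.81) = 3.5392 m


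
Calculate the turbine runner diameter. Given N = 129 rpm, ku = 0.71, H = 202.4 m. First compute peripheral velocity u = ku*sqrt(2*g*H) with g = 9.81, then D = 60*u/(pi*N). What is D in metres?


u = 0.71 * sqrt(2*9.81*202.4) = 44.7418 m/s
D = 60 * 44.7418 / (pi * 129) = 6.6241 m


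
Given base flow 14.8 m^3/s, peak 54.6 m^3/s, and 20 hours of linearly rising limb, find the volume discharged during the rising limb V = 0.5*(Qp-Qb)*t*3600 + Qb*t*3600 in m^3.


V = 0.5*(54.6 - 14.8)*20*3600 + 14.8*20*3600 = 2.4984e+06 m^3


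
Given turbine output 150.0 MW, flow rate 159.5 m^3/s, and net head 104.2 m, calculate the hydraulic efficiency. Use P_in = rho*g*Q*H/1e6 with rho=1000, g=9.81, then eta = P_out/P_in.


P_in = 1000 * 9.81 * 159.5 * 104.2 / 1e6 = 163.0412 MW
eta = 150.0 / 163.0412 = 0.9200


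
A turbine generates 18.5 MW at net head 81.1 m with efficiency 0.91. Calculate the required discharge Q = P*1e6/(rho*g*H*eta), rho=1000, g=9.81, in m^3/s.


Q = 18.5 * 1e6 / (1000 * 9.81 * 81.1 * 0.91) = 25.5529 m^3/s


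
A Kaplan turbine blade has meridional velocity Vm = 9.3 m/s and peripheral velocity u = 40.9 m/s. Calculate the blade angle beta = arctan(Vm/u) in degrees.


beta = arctan(9.3 / 40.9) = 12.8103 degrees


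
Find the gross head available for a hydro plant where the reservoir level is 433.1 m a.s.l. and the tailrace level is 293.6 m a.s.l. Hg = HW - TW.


Hg = 433.1 - 293.6 = 139.5000 m


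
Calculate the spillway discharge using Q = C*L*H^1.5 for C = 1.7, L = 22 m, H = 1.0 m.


Q = 1.7 * 22 * 1.0^1.5 = 37.4000 m^3/s


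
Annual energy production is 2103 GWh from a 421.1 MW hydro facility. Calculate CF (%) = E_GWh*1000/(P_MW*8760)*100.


CF = 2103 * 1000 / (421.1 * 8760) * 100 = 57.0099 %


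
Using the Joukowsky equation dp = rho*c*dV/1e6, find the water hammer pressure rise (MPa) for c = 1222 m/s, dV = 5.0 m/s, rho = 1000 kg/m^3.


dp = 1000 * 1222 * 5.0 / 1e6 = 6.1100 MPa


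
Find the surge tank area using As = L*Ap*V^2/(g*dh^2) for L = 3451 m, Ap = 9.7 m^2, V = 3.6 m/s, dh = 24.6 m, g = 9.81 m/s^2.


As = 3451 * 9.7 * 3.6^2 / (9.81 * 24.6^2) = 73.0773 m^2


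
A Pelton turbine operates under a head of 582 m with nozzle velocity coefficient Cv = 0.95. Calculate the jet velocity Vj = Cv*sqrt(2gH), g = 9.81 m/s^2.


Vj = 0.95 * sqrt(2*9.81*582) = 101.5160 m/s


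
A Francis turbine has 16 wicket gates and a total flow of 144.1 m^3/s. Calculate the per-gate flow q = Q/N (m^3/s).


q = 144.1 / 16 = 9.0062 m^3/s


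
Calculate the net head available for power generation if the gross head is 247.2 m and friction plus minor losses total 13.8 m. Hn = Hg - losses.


Hn = 247.2 - 13.8 = 233.4000 m


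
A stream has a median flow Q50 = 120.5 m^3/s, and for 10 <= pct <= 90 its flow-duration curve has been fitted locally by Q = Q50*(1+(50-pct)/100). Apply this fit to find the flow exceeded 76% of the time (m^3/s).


Q = 120.5 * (1 + (50 - 76)/100) = 89.1700 m^3/s


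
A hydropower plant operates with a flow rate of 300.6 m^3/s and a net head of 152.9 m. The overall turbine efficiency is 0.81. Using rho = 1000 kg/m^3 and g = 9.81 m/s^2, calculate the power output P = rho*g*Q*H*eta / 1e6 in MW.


P = 1000 * 9.81 * 300.6 * 152.9 * 0.81 / 1e6 = 365.2166 MW


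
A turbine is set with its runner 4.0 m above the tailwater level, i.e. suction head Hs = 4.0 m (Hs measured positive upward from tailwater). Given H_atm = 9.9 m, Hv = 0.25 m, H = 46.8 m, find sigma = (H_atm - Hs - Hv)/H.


sigma = (9.9 - 4.0 - 0.25) / 46.8 = 0.1207


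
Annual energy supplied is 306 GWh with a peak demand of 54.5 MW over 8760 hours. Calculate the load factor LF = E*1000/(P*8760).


LF = 306 * 1000 / (54.5 * 8760) = 0.6409


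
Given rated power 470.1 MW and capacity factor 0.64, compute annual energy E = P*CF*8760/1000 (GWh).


E = 470.1 * 0.64 * 8760 / 1000 = 2635.5686 GWh


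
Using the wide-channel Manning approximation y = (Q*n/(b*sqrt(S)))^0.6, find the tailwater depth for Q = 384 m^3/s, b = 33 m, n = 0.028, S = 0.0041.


y = (384 * 0.028 / (33 * 0.0041^0.5))^0.6 = 2.6543 m


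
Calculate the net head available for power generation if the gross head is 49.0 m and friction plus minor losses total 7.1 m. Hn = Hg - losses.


Hn = 49.0 - 7.1 = 41.9000 m


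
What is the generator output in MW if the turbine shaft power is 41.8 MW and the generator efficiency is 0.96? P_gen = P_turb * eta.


P_gen = 41.8 * 0.96 = 40.1280 MW


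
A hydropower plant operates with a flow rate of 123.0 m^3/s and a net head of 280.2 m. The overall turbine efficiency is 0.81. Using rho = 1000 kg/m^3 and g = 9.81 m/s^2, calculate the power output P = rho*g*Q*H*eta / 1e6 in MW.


P = 1000 * 9.81 * 123.0 * 280.2 * 0.81 / 1e6 = 273.8592 MW


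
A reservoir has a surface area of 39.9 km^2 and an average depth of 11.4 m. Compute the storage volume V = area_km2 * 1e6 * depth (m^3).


V = 39.9 * 1e6 * 11.4 = 4.5486e+08 m^3


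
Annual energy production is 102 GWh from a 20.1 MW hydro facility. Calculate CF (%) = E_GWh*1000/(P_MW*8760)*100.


CF = 102 * 1000 / (20.1 * 8760) * 100 = 57.9295 %


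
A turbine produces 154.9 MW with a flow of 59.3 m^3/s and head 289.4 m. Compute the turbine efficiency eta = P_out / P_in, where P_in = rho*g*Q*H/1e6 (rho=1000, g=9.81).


P_in = 1000 * 9.81 * 59.3 * 289.4 / 1e6 = 168.3535 MW
eta = 154.9 / 168.3535 = 0.9201


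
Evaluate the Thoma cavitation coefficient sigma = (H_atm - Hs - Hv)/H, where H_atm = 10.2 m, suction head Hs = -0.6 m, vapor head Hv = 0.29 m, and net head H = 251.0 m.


sigma = (10.2 - (-0.6) - 0.29) / 251.0 = 0.0419


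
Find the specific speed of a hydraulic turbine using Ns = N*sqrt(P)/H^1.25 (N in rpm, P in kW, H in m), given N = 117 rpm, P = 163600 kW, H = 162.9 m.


Ns = 117 * 163600^0.5 / 162.9^1.25 = 81.3160


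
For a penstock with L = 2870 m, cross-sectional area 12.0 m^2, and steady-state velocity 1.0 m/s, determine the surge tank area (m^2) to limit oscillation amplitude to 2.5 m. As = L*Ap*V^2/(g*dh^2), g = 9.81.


As = 2870 * 12.0 * 1.0^2 / (9.81 * 2.5^2) = 561.7125 m^2


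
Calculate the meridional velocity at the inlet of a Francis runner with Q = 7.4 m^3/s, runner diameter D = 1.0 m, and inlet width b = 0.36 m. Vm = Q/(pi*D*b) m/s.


Vm = 7.4 / (pi * 1.0 * 0.36) = 6.5430 m/s


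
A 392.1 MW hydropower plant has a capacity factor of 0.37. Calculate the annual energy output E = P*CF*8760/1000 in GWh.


E = 392.1 * 0.37 * 8760 / 1000 = 1270.8745 GWh


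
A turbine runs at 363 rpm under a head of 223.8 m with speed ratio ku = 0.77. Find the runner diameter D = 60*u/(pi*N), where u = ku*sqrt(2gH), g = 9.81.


u = 0.77 * sqrt(2*9.81*223.8) = 51.0235 m/s
D = 60 * 51.0235 / (pi * 363) = 2.6845 m


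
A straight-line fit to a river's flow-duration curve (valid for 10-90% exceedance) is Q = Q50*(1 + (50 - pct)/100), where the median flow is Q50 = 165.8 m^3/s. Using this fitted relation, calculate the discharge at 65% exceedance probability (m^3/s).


Q = 165.8 * (1 + (50 - 65)/100) = 140.9300 m^3/s


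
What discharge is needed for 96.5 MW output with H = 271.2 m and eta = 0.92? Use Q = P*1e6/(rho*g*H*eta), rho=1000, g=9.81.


Q = 96.5 * 1e6 / (1000 * 9.81 * 271.2 * 0.92) = 39.4258 m^3/s


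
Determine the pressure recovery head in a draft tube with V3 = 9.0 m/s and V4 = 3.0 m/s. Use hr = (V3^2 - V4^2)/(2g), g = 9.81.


hr = (9.0^2 - 3.0^2) / (2*9.81) = 3.6697 m


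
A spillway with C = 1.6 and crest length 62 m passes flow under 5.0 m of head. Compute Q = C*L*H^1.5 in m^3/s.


Q = 1.6 * 62 * 5.0^1.5 = 1109.0897 m^3/s


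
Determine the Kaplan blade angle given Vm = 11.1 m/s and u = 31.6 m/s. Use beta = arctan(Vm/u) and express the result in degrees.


beta = arctan(11.1 / 31.6) = 19.3546 degrees


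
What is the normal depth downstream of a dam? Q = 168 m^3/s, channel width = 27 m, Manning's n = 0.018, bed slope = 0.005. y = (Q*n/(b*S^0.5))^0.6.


y = (168 * 0.018 / (27 * 0.005^0.5))^0.6 = 1.3178 m


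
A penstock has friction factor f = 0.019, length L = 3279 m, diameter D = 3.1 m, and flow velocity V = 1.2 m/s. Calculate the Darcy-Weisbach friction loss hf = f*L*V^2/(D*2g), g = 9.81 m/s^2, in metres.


hf = 0.019 * 3279 * 1.2^2 / (3.1 * 2 * 9.81) = 1.4750 m


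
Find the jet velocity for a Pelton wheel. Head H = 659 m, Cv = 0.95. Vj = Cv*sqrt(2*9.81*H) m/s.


Vj = 0.95 * sqrt(2*9.81*659) = 108.0229 m/s


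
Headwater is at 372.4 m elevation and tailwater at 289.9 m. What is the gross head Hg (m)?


Hg = 372.4 - 289.9 = 82.5000 m


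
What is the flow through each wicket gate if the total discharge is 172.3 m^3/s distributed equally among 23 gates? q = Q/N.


q = 172.3 / 23 = 7.4913 m^3/s


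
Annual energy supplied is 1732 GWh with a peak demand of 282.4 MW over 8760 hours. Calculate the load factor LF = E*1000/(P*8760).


LF = 1732 * 1000 / (282.4 * 8760) = 0.7001


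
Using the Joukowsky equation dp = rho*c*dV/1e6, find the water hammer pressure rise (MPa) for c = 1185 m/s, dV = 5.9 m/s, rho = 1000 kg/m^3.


dp = 1000 * 1185 * 5.9 / 1e6 = 6.9915 MPa


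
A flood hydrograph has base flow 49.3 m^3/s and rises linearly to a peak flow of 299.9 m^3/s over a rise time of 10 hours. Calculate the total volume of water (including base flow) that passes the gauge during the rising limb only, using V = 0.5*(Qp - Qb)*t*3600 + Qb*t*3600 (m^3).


V = 0.5*(299.9 - 49.3)*10*3600 + 49.3*10*3600 = 6.2856e+06 m^3


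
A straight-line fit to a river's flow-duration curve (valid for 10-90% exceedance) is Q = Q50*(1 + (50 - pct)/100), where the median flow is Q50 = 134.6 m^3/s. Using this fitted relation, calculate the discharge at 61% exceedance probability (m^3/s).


Q = 134.6 * (1 + (50 - 61)/100) = 119.7940 m^3/s


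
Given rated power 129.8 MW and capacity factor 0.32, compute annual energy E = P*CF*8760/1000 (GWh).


E = 129.8 * 0.32 * 8760 / 1000 = 363.8554 GWh


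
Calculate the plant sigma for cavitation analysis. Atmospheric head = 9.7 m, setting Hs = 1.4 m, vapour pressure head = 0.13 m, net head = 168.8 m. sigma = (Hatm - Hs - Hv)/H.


sigma = (9.7 - 1.4 - 0.13) / 168.8 = 0.0484


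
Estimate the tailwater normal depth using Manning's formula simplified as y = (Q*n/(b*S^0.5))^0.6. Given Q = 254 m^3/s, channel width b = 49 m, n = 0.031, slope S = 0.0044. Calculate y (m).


y = (254 * 0.031 / (49 * 0.0044^0.5))^0.6 = 1.7004 m


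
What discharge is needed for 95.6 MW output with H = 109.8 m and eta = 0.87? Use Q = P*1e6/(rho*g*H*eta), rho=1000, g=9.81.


Q = 95.6 * 1e6 / (1000 * 9.81 * 109.8 * 0.87) = 102.0158 m^3/s


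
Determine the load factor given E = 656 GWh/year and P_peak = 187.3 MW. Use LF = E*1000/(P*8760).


LF = 656 * 1000 / (187.3 * 8760) = 0.3998


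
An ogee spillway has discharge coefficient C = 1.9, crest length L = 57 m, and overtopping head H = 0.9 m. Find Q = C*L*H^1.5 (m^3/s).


Q = 1.9 * 57 * 0.9^1.5 = 92.4682 m^3/s


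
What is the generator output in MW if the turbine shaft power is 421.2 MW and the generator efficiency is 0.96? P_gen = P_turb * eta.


P_gen = 421.2 * 0.96 = 404.3520 MW


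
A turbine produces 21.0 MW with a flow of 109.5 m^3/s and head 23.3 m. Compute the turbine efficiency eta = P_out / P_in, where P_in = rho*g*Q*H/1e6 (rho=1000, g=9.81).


P_in = 1000 * 9.81 * 109.5 * 23.3 / 1e6 = 25.0287 MW
eta = 21.0 / 25.0287 = 0.8390


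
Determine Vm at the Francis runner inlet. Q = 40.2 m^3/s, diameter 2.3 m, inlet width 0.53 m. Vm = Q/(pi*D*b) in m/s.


Vm = 40.2 / (pi * 2.3 * 0.53) = 10.4972 m/s


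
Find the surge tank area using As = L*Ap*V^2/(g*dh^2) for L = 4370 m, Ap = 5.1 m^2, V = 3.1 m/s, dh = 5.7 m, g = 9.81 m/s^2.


As = 4370 * 5.1 * 3.1^2 / (9.81 * 5.7^2) = 671.9799 m^2


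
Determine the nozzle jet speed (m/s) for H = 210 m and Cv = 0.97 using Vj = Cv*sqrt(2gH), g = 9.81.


Vj = 0.97 * sqrt(2*9.81*210) = 62.2631 m/s


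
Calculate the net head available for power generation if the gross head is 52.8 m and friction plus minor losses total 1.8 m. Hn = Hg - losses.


Hn = 52.8 - 1.8 = 51.0000 m


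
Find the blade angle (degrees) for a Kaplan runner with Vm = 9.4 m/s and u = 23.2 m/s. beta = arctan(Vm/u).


beta = arctan(9.4 / 23.2) = 22.0564 degrees


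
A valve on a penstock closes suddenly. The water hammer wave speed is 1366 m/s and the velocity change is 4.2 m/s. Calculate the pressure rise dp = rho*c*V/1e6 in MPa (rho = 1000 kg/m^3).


dp = 1000 * 1366 * 4.2 / 1e6 = 5.7372 MPa


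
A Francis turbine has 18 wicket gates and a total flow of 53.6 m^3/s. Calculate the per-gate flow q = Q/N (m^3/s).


q = 53.6 / 18 = 2.9778 m^3/s


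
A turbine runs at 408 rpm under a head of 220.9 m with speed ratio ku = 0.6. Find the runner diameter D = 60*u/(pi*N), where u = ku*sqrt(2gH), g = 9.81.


u = 0.6 * sqrt(2*9.81*220.9) = 39.5001 m/s
D = 60 * 39.5001 / (pi * 408) = 1.8490 m


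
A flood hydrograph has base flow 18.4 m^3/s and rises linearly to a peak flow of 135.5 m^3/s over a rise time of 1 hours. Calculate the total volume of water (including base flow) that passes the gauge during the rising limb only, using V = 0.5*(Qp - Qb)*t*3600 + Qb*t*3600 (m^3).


V = 0.5*(135.5 - 18.4)*1*3600 + 18.4*1*3600 = 277020.0000 m^3


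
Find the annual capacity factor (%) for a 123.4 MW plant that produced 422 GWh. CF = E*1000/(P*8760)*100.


CF = 422 * 1000 / (123.4 * 8760) * 100 = 39.0385 %


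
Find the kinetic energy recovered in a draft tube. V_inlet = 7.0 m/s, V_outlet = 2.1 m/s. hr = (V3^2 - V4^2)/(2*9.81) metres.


hr = (7.0^2 - 2.1^2) / (2*9.81) = 2.2727 m


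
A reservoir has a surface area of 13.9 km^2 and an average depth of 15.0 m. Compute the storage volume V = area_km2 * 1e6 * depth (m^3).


V = 13.9 * 1e6 * 15.0 = 2.0850e+08 m^3


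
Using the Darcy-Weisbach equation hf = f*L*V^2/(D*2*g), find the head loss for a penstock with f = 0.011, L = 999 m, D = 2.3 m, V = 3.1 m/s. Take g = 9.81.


hf = 0.011 * 999 * 3.1^2 / (2.3 * 2 * 9.81) = 2.3402 m


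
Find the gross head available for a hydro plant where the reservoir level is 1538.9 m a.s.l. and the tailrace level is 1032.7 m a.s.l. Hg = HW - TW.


Hg = 1538.9 - 1032.7 = 506.2000 m


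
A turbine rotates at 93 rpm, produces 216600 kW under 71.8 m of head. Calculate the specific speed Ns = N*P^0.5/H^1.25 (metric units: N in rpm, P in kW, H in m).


Ns = 93 * 216600^0.5 / 71.8^1.25 = 207.0888


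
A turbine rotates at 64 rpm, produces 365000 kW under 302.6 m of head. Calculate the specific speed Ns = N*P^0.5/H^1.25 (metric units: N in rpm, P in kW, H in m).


Ns = 64 * 365000^0.5 / 302.6^1.25 = 30.6366


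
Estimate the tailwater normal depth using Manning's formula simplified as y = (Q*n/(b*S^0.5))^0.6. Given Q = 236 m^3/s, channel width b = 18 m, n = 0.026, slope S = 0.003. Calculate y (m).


y = (236 * 0.026 / (18 * 0.003^0.5))^0.6 = 2.9952 m


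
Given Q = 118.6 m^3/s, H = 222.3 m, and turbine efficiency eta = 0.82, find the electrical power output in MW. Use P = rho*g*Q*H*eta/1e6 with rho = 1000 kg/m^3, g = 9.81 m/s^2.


P = 1000 * 9.81 * 118.6 * 222.3 * 0.82 / 1e6 = 212.0836 MW


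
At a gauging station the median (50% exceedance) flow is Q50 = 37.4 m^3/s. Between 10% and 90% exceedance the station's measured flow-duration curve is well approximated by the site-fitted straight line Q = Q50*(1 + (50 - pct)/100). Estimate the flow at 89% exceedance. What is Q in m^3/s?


Q = 37.4 * (1 + (50 - 89)/100) = 22.8140 m^3/s


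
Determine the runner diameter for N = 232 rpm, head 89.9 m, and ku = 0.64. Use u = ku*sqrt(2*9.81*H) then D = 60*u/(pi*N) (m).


u = 0.64 * sqrt(2*9.81*89.9) = 26.8788 m/s
D = 60 * 26.8788 / (pi * 232) = 2.2127 m


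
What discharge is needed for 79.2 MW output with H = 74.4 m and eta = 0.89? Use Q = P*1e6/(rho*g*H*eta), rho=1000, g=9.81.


Q = 79.2 * 1e6 / (1000 * 9.81 * 74.4 * 0.89) = 121.9251 m^3/s


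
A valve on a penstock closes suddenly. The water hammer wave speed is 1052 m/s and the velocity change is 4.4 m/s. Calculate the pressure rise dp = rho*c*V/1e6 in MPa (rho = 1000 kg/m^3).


dp = 1000 * 1052 * 4.4 / 1e6 = 4.6288 MPa


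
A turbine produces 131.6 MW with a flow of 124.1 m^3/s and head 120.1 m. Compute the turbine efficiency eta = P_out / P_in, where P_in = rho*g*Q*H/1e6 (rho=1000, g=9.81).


P_in = 1000 * 9.81 * 124.1 * 120.1 / 1e6 = 146.2123 MW
eta = 131.6 / 146.2123 = 0.9001


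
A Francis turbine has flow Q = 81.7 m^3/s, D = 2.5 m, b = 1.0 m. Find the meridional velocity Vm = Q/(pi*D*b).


Vm = 81.7 / (pi * 2.5 * 1.0) = 10.4024 m/s


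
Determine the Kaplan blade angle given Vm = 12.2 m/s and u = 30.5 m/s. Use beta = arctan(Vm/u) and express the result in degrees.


beta = arctan(12.2 / 30.5) = 21.8014 degrees


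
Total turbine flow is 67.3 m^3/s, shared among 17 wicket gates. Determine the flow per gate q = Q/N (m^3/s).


q = 67.3 / 17 = 3.9588 m^3/s


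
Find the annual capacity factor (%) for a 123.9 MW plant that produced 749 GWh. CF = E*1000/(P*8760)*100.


CF = 749 * 1000 / (123.9 * 8760) * 100 = 69.0091 %


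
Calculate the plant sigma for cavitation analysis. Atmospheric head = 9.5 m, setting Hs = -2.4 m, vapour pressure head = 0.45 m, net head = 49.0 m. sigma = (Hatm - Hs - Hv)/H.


sigma = (9.5 - (-2.4) - 0.45) / 49.0 = 0.2337


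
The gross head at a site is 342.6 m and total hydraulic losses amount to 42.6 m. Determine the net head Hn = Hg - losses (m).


Hn = 342.6 - 42.6 = 300.0000 m


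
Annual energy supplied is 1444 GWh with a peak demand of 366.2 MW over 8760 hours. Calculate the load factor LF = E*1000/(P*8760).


LF = 1444 * 1000 / (366.2 * 8760) = 0.4501


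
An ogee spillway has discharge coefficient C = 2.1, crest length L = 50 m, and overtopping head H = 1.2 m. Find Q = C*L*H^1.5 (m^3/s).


Q = 2.1 * 50 * 1.2^1.5 = 138.0261 m^3/s


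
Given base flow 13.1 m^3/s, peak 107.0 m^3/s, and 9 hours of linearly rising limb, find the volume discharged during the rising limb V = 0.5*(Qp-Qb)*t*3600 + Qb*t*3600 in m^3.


V = 0.5*(107.0 - 13.1)*9*3600 + 13.1*9*3600 = 1.9456e+06 m^3


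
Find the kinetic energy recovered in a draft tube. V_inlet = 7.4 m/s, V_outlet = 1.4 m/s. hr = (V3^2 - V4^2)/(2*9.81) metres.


hr = (7.4^2 - 1.4^2) / (2*9.81) = 2.6911 m


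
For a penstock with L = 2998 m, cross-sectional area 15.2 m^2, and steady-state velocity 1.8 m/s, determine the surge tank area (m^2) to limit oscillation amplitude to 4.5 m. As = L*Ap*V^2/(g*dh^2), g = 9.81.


As = 2998 * 15.2 * 1.8^2 / (9.81 * 4.5^2) = 743.2351 m^2


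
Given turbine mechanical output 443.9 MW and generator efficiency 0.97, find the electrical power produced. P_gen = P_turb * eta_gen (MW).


P_gen = 443.9 * 0.97 = 430.5830 MW


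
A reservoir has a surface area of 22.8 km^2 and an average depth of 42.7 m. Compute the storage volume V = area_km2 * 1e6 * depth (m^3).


V = 22.8 * 1e6 * 42.7 = 9.7356e+08 m^3


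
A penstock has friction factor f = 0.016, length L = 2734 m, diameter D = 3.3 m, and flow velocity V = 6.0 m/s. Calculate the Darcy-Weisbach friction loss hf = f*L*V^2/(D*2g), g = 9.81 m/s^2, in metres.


hf = 0.016 * 2734 * 6.0^2 / (3.3 * 2 * 9.81) = 24.3225 m


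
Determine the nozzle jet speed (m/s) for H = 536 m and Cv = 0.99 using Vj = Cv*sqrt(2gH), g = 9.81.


Vj = 0.99 * sqrt(2*9.81*536) = 101.5236 m/s


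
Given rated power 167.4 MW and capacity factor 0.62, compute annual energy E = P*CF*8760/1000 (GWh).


E = 167.4 * 0.62 * 8760 / 1000 = 909.1829 GWh


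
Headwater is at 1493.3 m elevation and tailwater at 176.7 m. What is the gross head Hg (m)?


Hg = 1493.3 - 176.7 = 1316.6000 m


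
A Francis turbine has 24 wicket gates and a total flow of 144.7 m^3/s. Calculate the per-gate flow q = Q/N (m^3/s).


q = 144.7 / 24 = 6.0292 m^3/s
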